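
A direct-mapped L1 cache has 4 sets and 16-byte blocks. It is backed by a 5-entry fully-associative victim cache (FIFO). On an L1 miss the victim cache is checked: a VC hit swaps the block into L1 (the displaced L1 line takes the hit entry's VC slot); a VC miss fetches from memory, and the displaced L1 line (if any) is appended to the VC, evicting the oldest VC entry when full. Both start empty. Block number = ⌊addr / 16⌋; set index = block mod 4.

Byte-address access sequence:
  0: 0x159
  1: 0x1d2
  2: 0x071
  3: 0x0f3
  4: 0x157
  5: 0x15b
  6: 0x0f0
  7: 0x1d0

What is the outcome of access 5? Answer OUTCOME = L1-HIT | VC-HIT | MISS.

OUTCOME = L1-HIT

  [0] addr=0x159 blk=21 s=1: MISS | VC []
  [1] addr=0x1d2 blk=29 s=1: MISS | VC [21]
  [2] addr=0x71 blk=7 s=3: MISS | VC [21]
  [3] addr=0xf3 blk=15 s=3: MISS | VC [21, 7]
  [4] addr=0x157 blk=21 s=1: VC-HIT | VC [29, 7]
  [5] addr=0x15b blk=21 s=1: L1-HIT | VC [29, 7]
  [6] addr=0xf0 blk=15 s=3: L1-HIT | VC [29, 7]
  [7] addr=0x1d0 blk=29 s=1: VC-HIT | VC [21, 7]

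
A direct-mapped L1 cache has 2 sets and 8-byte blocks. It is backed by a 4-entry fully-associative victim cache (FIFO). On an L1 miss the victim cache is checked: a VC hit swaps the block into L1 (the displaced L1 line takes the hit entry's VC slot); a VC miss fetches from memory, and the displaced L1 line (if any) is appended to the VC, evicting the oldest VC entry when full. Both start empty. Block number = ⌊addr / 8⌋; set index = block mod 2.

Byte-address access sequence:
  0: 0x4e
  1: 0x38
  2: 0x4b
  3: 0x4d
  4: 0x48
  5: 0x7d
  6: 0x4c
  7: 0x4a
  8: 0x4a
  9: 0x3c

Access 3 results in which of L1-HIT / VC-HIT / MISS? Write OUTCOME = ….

OUTCOME = L1-HIT

0: 0x4e (blk 9, set 1) → MISS  vc=[]
1: 0x38 (blk 7, set 1) → MISS  vc=[9]
2: 0x4b (blk 9, set 1) → VC-HIT  vc=[7]
3: 0x4d (blk 9, set 1) → L1-HIT  vc=[7]
4: 0x48 (blk 9, set 1) → L1-HIT  vc=[7]
5: 0x7d (blk 15, set 1) → MISS  vc=[7, 9]
6: 0x4c (blk 9, set 1) → VC-HIT  vc=[7, 15]
7: 0x4a (blk 9, set 1) → L1-HIT  vc=[7, 15]
8: 0x4a (blk 9, set 1) → L1-HIT  vc=[7, 15]
9: 0x3c (blk 7, set 1) → VC-HIT  vc=[9, 15]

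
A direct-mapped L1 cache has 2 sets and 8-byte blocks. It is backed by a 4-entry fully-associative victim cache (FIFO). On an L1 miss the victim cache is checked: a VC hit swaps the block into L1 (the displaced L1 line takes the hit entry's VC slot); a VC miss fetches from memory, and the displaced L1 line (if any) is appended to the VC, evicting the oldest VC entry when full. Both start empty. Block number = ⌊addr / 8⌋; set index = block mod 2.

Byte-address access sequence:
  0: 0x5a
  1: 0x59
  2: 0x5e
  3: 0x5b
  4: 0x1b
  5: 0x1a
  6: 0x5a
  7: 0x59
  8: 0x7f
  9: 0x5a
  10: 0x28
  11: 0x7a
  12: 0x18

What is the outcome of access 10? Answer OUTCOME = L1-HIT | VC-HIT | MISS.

OUTCOME = MISS

#0 0x5a→b11/s1 MISS; vc=[]
#1 0x59→b11/s1 L1-HIT; vc=[]
#2 0x5e→b11/s1 L1-HIT; vc=[]
#3 0x5b→b11/s1 L1-HIT; vc=[]
#4 0x1b→b3/s1 MISS; vc=[11]
#5 0x1a→b3/s1 L1-HIT; vc=[11]
#6 0x5a→b11/s1 VC-HIT; vc=[3]
#7 0x59→b11/s1 L1-HIT; vc=[3]
#8 0x7f→b15/s1 MISS; vc=[3,11]
#9 0x5a→b11/s1 VC-HIT; vc=[3,15]
#10 0x28→b5/s1 MISS; vc=[3,15,11]
#11 0x7a→b15/s1 VC-HIT; vc=[3,5,11]
#12 0x18→b3/s1 VC-HIT; vc=[15,5,11]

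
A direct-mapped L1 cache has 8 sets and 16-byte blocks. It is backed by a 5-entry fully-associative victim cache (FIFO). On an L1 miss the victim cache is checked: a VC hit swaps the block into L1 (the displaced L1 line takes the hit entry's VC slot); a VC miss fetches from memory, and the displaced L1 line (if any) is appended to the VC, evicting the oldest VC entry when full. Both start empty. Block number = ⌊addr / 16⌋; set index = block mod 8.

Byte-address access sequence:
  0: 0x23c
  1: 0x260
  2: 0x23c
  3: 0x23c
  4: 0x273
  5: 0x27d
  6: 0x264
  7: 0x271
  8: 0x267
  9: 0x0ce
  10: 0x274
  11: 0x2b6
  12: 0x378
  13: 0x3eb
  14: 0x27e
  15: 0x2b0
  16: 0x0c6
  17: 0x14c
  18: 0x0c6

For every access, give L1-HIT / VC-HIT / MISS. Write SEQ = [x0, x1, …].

  [0] addr=0x23c blk=35 s=3: MISS | VC []
  [1] addr=0x260 blk=38 s=6: MISS | VC []
  [2] addr=0x23c blk=35 s=3: L1-HIT | VC []
  [3] addr=0x23c blk=35 s=3: L1-HIT | VC []
  [4] addr=0x273 blk=39 s=7: MISS | VC []
  [5] addr=0x27d blk=39 s=7: L1-HIT | VC []
  [6] addr=0x264 blk=38 s=6: L1-HIT | VC []
  [7] addr=0x271 blk=39 s=7: L1-HIT | VC []
  [8] addr=0x267 blk=38 s=6: L1-HIT | VC []
  [9] addr=0xce blk=12 s=4: MISS | VC []
  [10] addr=0x274 blk=39 s=7: L1-HIT | VC []
  [11] addr=0x2b6 blk=43 s=3: MISS | VC [35]
  [12] addr=0x378 blk=55 s=7: MISS | VC [35, 39]
  [13] addr=0x3eb blk=62 s=6: MISS | VC [35, 39, 38]
  [14] addr=0x27e blk=39 s=7: VC-HIT | VC [35, 55, 38]
  [15] addr=0x2b0 blk=43 s=3: L1-HIT | VC [35, 55, 38]
  [16] addr=0xc6 blk=12 s=4: L1-HIT | VC [35, 55, 38]
  [17] addr=0x14c blk=20 s=4: MISS | VC [35, 55, 38, 12]
  [18] addr=0xc6 blk=12 s=4: VC-HIT | VC [35, 55, 38, 20]

SEQ = [MISS, MISS, L1-HIT, L1-HIT, MISS, L1-HIT, L1-HIT, L1-HIT, L1-HIT, MISS, L1-HIT, MISS, MISS, MISS, VC-HIT, L1-HIT, L1-HIT, MISS, VC-HIT]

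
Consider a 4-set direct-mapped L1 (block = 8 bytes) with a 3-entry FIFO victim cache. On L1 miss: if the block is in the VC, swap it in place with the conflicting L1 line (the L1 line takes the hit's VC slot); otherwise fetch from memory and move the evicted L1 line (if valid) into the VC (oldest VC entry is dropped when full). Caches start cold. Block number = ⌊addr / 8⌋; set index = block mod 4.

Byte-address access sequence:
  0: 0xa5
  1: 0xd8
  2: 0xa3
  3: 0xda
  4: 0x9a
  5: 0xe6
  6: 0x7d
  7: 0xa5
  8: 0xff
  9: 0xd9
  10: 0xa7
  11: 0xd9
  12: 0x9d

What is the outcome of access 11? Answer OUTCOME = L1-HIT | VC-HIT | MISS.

OUTCOME = L1-HIT

0: 0xa5 (blk 20, set 0) → MISS  vc=[]
1: 0xd8 (blk 27, set 3) → MISS  vc=[]
2: 0xa3 (blk 20, set 0) → L1-HIT  vc=[]
3: 0xda (blk 27, set 3) → L1-HIT  vc=[]
4: 0x9a (blk 19, set 3) → MISS  vc=[27]
5: 0xe6 (blk 28, set 0) → MISS  vc=[27, 20]
6: 0x7d (blk 15, set 3) → MISS  vc=[27, 20, 19]
7: 0xa5 (blk 20, set 0) → VC-HIT  vc=[27, 28, 19]
8: 0xff (blk 31, set 3) → MISS  vc=[28, 19, 15]
9: 0xd9 (blk 27, set 3) → MISS  vc=[19, 15, 31]
10: 0xa7 (blk 20, set 0) → L1-HIT  vc=[19, 15, 31]
11: 0xd9 (blk 27, set 3) → L1-HIT  vc=[19, 15, 31]
12: 0x9d (blk 19, set 3) → VC-HIT  vc=[27, 15, 31]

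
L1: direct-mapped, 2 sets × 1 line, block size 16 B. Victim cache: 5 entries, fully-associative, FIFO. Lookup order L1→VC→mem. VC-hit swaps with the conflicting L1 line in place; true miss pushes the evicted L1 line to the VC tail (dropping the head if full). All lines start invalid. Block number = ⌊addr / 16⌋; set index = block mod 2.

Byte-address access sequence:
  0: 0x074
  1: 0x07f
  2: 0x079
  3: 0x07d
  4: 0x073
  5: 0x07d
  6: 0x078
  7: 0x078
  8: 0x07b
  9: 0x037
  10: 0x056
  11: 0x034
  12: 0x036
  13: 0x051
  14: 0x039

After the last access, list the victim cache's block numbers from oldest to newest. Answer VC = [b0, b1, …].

VC = [7, 5]

0: 0x74 (blk 7, set 1) → MISS  vc=[]
1: 0x7f (blk 7, set 1) → L1-HIT  vc=[]
2: 0x79 (blk 7, set 1) → L1-HIT  vc=[]
3: 0x7d (blk 7, set 1) → L1-HIT  vc=[]
4: 0x73 (blk 7, set 1) → L1-HIT  vc=[]
5: 0x7d (blk 7, set 1) → L1-HIT  vc=[]
6: 0x78 (blk 7, set 1) → L1-HIT  vc=[]
7: 0x78 (blk 7, set 1) → L1-HIT  vc=[]
8: 0x7b (blk 7, set 1) → L1-HIT  vc=[]
9: 0x37 (blk 3, set 1) → MISS  vc=[7]
10: 0x56 (blk 5, set 1) → MISS  vc=[7, 3]
11: 0x34 (blk 3, set 1) → VC-HIT  vc=[7, 5]
12: 0x36 (blk 3, set 1) → L1-HIT  vc=[7, 5]
13: 0x51 (blk 5, set 1) → VC-HIT  vc=[7, 3]
14: 0x39 (blk 3, set 1) → VC-HIT  vc=[7, 5]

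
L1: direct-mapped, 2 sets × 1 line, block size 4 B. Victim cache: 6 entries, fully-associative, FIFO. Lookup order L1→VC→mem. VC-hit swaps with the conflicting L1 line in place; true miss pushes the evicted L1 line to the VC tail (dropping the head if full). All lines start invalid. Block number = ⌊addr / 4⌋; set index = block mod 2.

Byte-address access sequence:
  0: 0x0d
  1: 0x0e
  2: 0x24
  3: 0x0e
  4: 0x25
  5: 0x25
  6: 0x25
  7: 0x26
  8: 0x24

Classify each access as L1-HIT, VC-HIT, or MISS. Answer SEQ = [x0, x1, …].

  [0] addr=0xd blk=3 s=1: MISS | VC []
  [1] addr=0xe blk=3 s=1: L1-HIT | VC []
  [2] addr=0x24 blk=9 s=1: MISS | VC [3]
  [3] addr=0xe blk=3 s=1: VC-HIT | VC [9]
  [4] addr=0x25 blk=9 s=1: VC-HIT | VC [3]
  [5] addr=0x25 blk=9 s=1: L1-HIT | VC [3]
  [6] addr=0x25 blk=9 s=1: L1-HIT | VC [3]
  [7] addr=0x26 blk=9 s=1: L1-HIT | VC [3]
  [8] addr=0x24 blk=9 s=1: L1-HIT | VC [3]

SEQ = [MISS, L1-HIT, MISS, VC-HIT, VC-HIT, L1-HIT, L1-HIT, L1-HIT, L1-HIT]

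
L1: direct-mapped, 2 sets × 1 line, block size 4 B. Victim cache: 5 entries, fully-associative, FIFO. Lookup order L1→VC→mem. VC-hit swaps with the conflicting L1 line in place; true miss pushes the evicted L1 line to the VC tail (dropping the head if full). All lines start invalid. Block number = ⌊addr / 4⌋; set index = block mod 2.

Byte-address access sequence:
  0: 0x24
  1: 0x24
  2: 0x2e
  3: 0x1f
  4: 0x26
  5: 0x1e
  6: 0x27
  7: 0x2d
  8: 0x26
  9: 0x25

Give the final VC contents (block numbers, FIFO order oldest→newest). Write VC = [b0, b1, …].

  [0] addr=0x24 blk=9 s=1: MISS | VC []
  [1] addr=0x24 blk=9 s=1: L1-HIT | VC []
  [2] addr=0x2e blk=11 s=1: MISS | VC [9]
  [3] addr=0x1f blk=7 s=1: MISS | VC [9, 11]
  [4] addr=0x26 blk=9 s=1: VC-HIT | VC [7, 11]
  [5] addr=0x1e blk=7 s=1: VC-HIT | VC [9, 11]
  [6] addr=0x27 blk=9 s=1: VC-HIT | VC [7, 11]
  [7] addr=0x2d blk=11 s=1: VC-HIT | VC [7, 9]
  [8] addr=0x26 blk=9 s=1: VC-HIT | VC [7, 11]
  [9] addr=0x25 blk=9 s=1: L1-HIT | VC [7, 11]

VC = [7, 11]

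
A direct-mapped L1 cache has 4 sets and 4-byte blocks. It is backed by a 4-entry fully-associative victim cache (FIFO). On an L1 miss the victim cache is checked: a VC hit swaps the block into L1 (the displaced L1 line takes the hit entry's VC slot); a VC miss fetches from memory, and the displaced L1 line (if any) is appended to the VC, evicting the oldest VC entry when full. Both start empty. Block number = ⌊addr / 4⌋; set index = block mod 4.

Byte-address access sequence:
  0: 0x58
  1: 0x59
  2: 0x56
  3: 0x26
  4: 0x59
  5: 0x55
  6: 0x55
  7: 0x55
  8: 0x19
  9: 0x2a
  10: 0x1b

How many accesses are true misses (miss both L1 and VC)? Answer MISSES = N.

MISSES = 5

0: 0x58 (blk 22, set 2) → MISS  vc=[]
1: 0x59 (blk 22, set 2) → L1-HIT  vc=[]
2: 0x56 (blk 21, set 1) → MISS  vc=[]
3: 0x26 (blk 9, set 1) → MISS  vc=[21]
4: 0x59 (blk 22, set 2) → L1-HIT  vc=[21]
5: 0x55 (blk 21, set 1) → VC-HIT  vc=[9]
6: 0x55 (blk 21, set 1) → L1-HIT  vc=[9]
7: 0x55 (blk 21, set 1) → L1-HIT  vc=[9]
8: 0x19 (blk 6, set 2) → MISS  vc=[9, 22]
9: 0x2a (blk 10, set 2) → MISS  vc=[9, 22, 6]
10: 0x1b (blk 6, set 2) → VC-HIT  vc=[9, 22, 10]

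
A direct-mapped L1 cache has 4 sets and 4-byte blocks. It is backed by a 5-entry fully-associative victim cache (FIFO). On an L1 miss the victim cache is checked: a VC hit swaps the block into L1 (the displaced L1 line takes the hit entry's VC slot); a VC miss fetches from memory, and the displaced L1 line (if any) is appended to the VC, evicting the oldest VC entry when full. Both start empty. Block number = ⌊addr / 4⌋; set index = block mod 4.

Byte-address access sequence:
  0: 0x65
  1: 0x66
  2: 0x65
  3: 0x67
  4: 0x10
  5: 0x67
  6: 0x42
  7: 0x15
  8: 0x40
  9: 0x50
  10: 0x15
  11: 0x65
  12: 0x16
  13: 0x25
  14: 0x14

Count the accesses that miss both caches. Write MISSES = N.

MISSES = 6

  [0] addr=0x65 blk=25 s=1: MISS | VC []
  [1] addr=0x66 blk=25 s=1: L1-HIT | VC []
  [2] addr=0x65 blk=25 s=1: L1-HIT | VC []
  [3] addr=0x67 blk=25 s=1: L1-HIT | VC []
  [4] addr=0x10 blk=4 s=0: MISS | VC []
  [5] addr=0x67 blk=25 s=1: L1-HIT | VC []
  [6] addr=0x42 blk=16 s=0: MISS | VC [4]
  [7] addr=0x15 blk=5 s=1: MISS | VC [4, 25]
  [8] addr=0x40 blk=16 s=0: L1-HIT | VC [4, 25]
  [9] addr=0x50 blk=20 s=0: MISS | VC [4, 25, 16]
  [10] addr=0x15 blk=5 s=1: L1-HIT | VC [4, 25, 16]
  [11] addr=0x65 blk=25 s=1: VC-HIT | VC [4, 5, 16]
  [12] addr=0x16 blk=5 s=1: VC-HIT | VC [4, 25, 16]
  [13] addr=0x25 blk=9 s=1: MISS | VC [4, 25, 16, 5]
  [14] addr=0x14 blk=5 s=1: VC-HIT | VC [4, 25, 16, 9]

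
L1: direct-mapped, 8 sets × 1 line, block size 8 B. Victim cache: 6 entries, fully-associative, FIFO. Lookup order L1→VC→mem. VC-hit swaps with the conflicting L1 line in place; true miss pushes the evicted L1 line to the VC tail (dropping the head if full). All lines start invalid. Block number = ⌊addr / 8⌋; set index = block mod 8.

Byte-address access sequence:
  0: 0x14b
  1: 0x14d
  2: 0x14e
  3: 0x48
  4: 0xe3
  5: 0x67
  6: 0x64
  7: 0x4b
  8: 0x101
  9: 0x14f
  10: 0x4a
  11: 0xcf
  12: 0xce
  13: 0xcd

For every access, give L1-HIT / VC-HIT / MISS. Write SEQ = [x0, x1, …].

SEQ = [MISS, L1-HIT, L1-HIT, MISS, MISS, MISS, L1-HIT, L1-HIT, MISS, VC-HIT, VC-HIT, MISS, L1-HIT, L1-HIT]

#0 0x14b→b41/s1 MISS; vc=[]
#1 0x14d→b41/s1 L1-HIT; vc=[]
#2 0x14e→b41/s1 L1-HIT; vc=[]
#3 0x48→b9/s1 MISS; vc=[41]
#4 0xe3→b28/s4 MISS; vc=[41]
#5 0x67→b12/s4 MISS; vc=[41,28]
#6 0x64→b12/s4 L1-HIT; vc=[41,28]
#7 0x4b→b9/s1 L1-HIT; vc=[41,28]
#8 0x101→b32/s0 MISS; vc=[41,28]
#9 0x14f→b41/s1 VC-HIT; vc=[9,28]
#10 0x4a→b9/s1 VC-HIT; vc=[41,28]
#11 0xcf→b25/s1 MISS; vc=[41,28,9]
#12 0xce→b25/s1 L1-HIT; vc=[41,28,9]
#13 0xcd→b25/s1 L1-HIT; vc=[41,28,9]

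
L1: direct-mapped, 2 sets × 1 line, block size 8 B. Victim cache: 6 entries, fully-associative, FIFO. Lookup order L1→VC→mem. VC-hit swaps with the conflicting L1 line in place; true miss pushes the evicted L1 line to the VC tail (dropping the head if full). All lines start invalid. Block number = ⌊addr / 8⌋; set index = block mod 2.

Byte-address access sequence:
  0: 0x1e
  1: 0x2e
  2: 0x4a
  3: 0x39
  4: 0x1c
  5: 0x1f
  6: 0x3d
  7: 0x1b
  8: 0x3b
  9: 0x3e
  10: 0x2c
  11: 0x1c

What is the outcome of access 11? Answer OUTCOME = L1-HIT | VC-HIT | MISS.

#0 0x1e→b3/s1 MISS; vc=[]
#1 0x2e→b5/s1 MISS; vc=[3]
#2 0x4a→b9/s1 MISS; vc=[3,5]
#3 0x39→b7/s1 MISS; vc=[3,5,9]
#4 0x1c→b3/s1 VC-HIT; vc=[7,5,9]
#5 0x1f→b3/s1 L1-HIT; vc=[7,5,9]
#6 0x3d→b7/s1 VC-HIT; vc=[3,5,9]
#7 0x1b→b3/s1 VC-HIT; vc=[7,5,9]
#8 0x3b→b7/s1 VC-HIT; vc=[3,5,9]
#9 0x3e→b7/s1 L1-HIT; vc=[3,5,9]
#10 0x2c→b5/s1 VC-HIT; vc=[3,7,9]
#11 0x1c→b3/s1 VC-HIT; vc=[5,7,9]

OUTCOME = VC-HIT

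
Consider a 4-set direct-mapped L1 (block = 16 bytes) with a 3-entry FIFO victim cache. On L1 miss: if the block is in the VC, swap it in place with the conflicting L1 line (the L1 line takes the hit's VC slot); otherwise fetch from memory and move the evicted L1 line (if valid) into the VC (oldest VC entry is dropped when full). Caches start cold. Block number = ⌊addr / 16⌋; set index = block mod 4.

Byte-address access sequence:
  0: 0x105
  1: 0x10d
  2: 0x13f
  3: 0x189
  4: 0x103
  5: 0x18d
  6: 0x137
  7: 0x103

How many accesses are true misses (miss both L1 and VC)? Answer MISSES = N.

MISSES = 3

  [0] addr=0x105 blk=16 s=0: MISS | VC []
  [1] addr=0x10d blk=16 s=0: L1-HIT | VC []
  [2] addr=0x13f blk=19 s=3: MISS | VC []
  [3] addr=0x189 blk=24 s=0: MISS | VC [16]
  [4] addr=0x103 blk=16 s=0: VC-HIT | VC [24]
  [5] addr=0x18d blk=24 s=0: VC-HIT | VC [16]
  [6] addr=0x137 blk=19 s=3: L1-HIT | VC [16]
  [7] addr=0x103 blk=16 s=0: VC-HIT | VC [24]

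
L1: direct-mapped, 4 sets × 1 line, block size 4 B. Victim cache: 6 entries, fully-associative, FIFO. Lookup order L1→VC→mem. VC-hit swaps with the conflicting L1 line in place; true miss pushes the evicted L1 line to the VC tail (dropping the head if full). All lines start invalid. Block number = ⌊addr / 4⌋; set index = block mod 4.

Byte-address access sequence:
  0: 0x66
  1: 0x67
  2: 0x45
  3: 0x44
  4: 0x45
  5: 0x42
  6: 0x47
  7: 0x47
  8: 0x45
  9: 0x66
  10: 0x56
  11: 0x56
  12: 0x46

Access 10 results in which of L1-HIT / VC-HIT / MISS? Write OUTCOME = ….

#0 0x66→b25/s1 MISS; vc=[]
#1 0x67→b25/s1 L1-HIT; vc=[]
#2 0x45→b17/s1 MISS; vc=[25]
#3 0x44→b17/s1 L1-HIT; vc=[25]
#4 0x45→b17/s1 L1-HIT; vc=[25]
#5 0x42→b16/s0 MISS; vc=[25]
#6 0x47→b17/s1 L1-HIT; vc=[25]
#7 0x47→b17/s1 L1-HIT; vc=[25]
#8 0x45→b17/s1 L1-HIT; vc=[25]
#9 0x66→b25/s1 VC-HIT; vc=[17]
#10 0x56→b21/s1 MISS; vc=[17,25]
#11 0x56→b21/s1 L1-HIT; vc=[17,25]
#12 0x46→b17/s1 VC-HIT; vc=[21,25]

OUTCOME = MISS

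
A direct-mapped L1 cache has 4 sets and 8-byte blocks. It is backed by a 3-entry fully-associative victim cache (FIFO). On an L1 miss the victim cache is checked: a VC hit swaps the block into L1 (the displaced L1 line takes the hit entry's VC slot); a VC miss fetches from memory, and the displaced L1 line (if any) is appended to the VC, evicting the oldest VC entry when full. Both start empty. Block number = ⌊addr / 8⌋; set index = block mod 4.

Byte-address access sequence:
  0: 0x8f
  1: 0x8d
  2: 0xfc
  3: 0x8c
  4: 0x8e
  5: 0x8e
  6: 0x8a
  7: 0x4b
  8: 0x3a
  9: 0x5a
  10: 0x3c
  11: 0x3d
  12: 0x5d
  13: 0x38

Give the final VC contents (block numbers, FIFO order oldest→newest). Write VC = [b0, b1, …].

VC = [17, 31, 11]

0: 0x8f (blk 17, set 1) → MISS  vc=[]
1: 0x8d (blk 17, set 1) → L1-HIT  vc=[]
2: 0xfc (blk 31, set 3) → MISS  vc=[]
3: 0x8c (blk 17, set 1) → L1-HIT  vc=[]
4: 0x8e (blk 17, set 1) → L1-HIT  vc=[]
5: 0x8e (blk 17, set 1) → L1-HIT  vc=[]
6: 0x8a (blk 17, set 1) → L1-HIT  vc=[]
7: 0x4b (blk 9, set 1) → MISS  vc=[17]
8: 0x3a (blk 7, set 3) → MISS  vc=[17, 31]
9: 0x5a (blk 11, set 3) → MISS  vc=[17, 31, 7]
10: 0x3c (blk 7, set 3) → VC-HIT  vc=[17, 31, 11]
11: 0x3d (blk 7, set 3) → L1-HIT  vc=[17, 31, 11]
12: 0x5d (blk 11, set 3) → VC-HIT  vc=[17, 31, 7]
13: 0x38 (blk 7, set 3) → VC-HIT  vc=[17, 31, 11]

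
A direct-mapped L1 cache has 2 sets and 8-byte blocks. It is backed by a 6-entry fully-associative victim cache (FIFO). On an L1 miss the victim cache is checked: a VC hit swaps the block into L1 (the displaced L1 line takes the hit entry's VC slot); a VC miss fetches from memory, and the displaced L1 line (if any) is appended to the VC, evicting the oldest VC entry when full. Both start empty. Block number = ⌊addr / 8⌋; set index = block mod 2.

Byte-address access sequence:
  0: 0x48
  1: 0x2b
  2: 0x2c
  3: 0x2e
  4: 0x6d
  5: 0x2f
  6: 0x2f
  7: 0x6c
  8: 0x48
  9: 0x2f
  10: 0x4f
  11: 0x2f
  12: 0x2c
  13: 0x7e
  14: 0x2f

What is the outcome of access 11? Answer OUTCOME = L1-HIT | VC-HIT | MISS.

OUTCOME = VC-HIT

#0 0x48→b9/s1 MISS; vc=[]
#1 0x2b→b5/s1 MISS; vc=[9]
#2 0x2c→b5/s1 L1-HIT; vc=[9]
#3 0x2e→b5/s1 L1-HIT; vc=[9]
#4 0x6d→b13/s1 MISS; vc=[9,5]
#5 0x2f→b5/s1 VC-HIT; vc=[9,13]
#6 0x2f→b5/s1 L1-HIT; vc=[9,13]
#7 0x6c→b13/s1 VC-HIT; vc=[9,5]
#8 0x48→b9/s1 VC-HIT; vc=[13,5]
#9 0x2f→b5/s1 VC-HIT; vc=[13,9]
#10 0x4f→b9/s1 VC-HIT; vc=[13,5]
#11 0x2f→b5/s1 VC-HIT; vc=[13,9]
#12 0x2c→b5/s1 L1-HIT; vc=[13,9]
#13 0x7e→b15/s1 MISS; vc=[13,9,5]
#14 0x2f→b5/s1 VC-HIT; vc=[13,9,15]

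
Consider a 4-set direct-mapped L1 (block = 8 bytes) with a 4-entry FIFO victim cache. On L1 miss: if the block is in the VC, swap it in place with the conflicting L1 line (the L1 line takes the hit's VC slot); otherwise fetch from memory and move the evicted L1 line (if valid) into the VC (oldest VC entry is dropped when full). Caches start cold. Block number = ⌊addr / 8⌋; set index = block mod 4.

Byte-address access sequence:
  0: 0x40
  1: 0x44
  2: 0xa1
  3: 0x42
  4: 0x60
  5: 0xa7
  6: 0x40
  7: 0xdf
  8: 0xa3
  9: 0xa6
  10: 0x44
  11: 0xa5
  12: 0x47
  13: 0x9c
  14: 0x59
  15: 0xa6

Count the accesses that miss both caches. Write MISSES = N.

#0 0x40→b8/s0 MISS; vc=[]
#1 0x44→b8/s0 L1-HIT; vc=[]
#2 0xa1→b20/s0 MISS; vc=[8]
#3 0x42→b8/s0 VC-HIT; vc=[20]
#4 0x60→b12/s0 MISS; vc=[20,8]
#5 0xa7→b20/s0 VC-HIT; vc=[12,8]
#6 0x40→b8/s0 VC-HIT; vc=[12,20]
#7 0xdf→b27/s3 MISS; vc=[12,20]
#8 0xa3→b20/s0 VC-HIT; vc=[12,8]
#9 0xa6→b20/s0 L1-HIT; vc=[12,8]
#10 0x44→b8/s0 VC-HIT; vc=[12,20]
#11 0xa5→b20/s0 VC-HIT; vc=[12,8]
#12 0x47→b8/s0 VC-HIT; vc=[12,20]
#13 0x9c→b19/s3 MISS; vc=[12,20,27]
#14 0x59→b11/s3 MISS; vc=[12,20,27,19]
#15 0xa6→b20/s0 VC-HIT; vc=[12,8,27,19]

MISSES = 6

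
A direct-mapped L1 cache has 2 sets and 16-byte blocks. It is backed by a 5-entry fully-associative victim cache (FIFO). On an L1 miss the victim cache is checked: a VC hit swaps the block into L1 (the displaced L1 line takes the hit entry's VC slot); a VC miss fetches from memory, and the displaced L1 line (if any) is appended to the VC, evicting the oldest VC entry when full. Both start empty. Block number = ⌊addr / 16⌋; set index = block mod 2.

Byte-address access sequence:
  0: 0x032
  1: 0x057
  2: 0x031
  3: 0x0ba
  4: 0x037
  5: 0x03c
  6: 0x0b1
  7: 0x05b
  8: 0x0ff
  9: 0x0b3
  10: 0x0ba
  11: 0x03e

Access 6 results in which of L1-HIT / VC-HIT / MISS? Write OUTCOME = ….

OUTCOME = VC-HIT

0: 0x32 (blk 3, set 1) → MISS  vc=[]
1: 0x57 (blk 5, set 1) → MISS  vc=[3]
2: 0x31 (blk 3, set 1) → VC-HIT  vc=[5]
3: 0xba (blk 11, set 1) → MISS  vc=[5, 3]
4: 0x37 (blk 3, set 1) → VC-HIT  vc=[5, 11]
5: 0x3c (blk 3, set 1) → L1-HIT  vc=[5, 11]
6: 0xb1 (blk 11, set 1) → VC-HIT  vc=[5, 3]
7: 0x5b (blk 5, set 1) → VC-HIT  vc=[11, 3]
8: 0xff (blk 15, set 1) → MISS  vc=[11, 3, 5]
9: 0xb3 (blk 11, set 1) → VC-HIT  vc=[15, 3, 5]
10: 0xba (blk 11, set 1) → L1-HIT  vc=[15, 3, 5]
11: 0x3e (blk 3, set 1) → VC-HIT  vc=[15, 11, 5]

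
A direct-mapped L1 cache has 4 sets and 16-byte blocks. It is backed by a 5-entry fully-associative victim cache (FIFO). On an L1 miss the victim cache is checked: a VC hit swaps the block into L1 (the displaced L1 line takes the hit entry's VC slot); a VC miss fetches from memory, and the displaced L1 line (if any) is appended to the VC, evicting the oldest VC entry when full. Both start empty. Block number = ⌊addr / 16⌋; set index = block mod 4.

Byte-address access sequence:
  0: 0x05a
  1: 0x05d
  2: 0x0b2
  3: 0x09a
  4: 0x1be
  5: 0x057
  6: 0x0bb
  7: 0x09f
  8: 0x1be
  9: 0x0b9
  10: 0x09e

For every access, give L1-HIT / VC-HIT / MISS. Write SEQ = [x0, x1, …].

0: 0x5a (blk 5, set 1) → MISS  vc=[]
1: 0x5d (blk 5, set 1) → L1-HIT  vc=[]
2: 0xb2 (blk 11, set 3) → MISS  vc=[]
3: 0x9a (blk 9, set 1) → MISS  vc=[5]
4: 0x1be (blk 27, set 3) → MISS  vc=[5, 11]
5: 0x57 (blk 5, set 1) → VC-HIT  vc=[9, 11]
6: 0xbb (blk 11, set 3) → VC-HIT  vc=[9, 27]
7: 0x9f (blk 9, set 1) → VC-HIT  vc=[5, 27]
8: 0x1be (blk 27, set 3) → VC-HIT  vc=[5, 11]
9: 0xb9 (blk 11, set 3) → VC-HIT  vc=[5, 27]
10: 0x9e (blk 9, set 1) → L1-HIT  vc=[5, 27]

SEQ = [MISS, L1-HIT, MISS, MISS, MISS, VC-HIT, VC-HIT, VC-HIT, VC-HIT, VC-HIT, L1-HIT]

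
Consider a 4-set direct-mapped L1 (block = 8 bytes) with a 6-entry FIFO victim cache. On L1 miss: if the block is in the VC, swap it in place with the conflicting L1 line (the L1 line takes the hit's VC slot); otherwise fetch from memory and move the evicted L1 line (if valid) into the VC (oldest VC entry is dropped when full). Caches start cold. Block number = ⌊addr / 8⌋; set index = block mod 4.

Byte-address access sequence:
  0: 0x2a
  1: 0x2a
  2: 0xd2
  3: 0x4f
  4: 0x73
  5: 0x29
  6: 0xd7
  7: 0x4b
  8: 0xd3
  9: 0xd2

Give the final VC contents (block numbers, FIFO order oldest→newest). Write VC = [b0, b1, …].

VC = [5, 14]

#0 0x2a→b5/s1 MISS; vc=[]
#1 0x2a→b5/s1 L1-HIT; vc=[]
#2 0xd2→b26/s2 MISS; vc=[]
#3 0x4f→b9/s1 MISS; vc=[5]
#4 0x73→b14/s2 MISS; vc=[5,26]
#5 0x29→b5/s1 VC-HIT; vc=[9,26]
#6 0xd7→b26/s2 VC-HIT; vc=[9,14]
#7 0x4b→b9/s1 VC-HIT; vc=[5,14]
#8 0xd3→b26/s2 L1-HIT; vc=[5,14]
#9 0xd2→b26/s2 L1-HIT; vc=[5,14]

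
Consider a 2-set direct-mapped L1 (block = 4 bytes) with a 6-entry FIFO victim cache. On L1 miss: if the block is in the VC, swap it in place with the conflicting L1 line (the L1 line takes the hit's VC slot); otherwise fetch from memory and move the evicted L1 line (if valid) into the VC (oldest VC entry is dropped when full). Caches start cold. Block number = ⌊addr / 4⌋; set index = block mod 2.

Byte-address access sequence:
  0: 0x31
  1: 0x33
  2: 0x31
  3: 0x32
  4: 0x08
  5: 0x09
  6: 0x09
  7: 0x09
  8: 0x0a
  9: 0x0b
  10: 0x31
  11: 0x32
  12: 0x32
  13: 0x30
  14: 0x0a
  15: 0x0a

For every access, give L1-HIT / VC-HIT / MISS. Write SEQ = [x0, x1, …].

SEQ = [MISS, L1-HIT, L1-HIT, L1-HIT, MISS, L1-HIT, L1-HIT, L1-HIT, L1-HIT, L1-HIT, VC-HIT, L1-HIT, L1-HIT, L1-HIT, VC-HIT, L1-HIT]

  [0] addr=0x31 blk=12 s=0: MISS | VC []
  [1] addr=0x33 blk=12 s=0: L1-HIT | VC []
  [2] addr=0x31 blk=12 s=0: L1-HIT | VC []
  [3] addr=0x32 blk=12 s=0: L1-HIT | VC []
  [4] addr=0x8 blk=2 s=0: MISS | VC [12]
  [5] addr=0x9 blk=2 s=0: L1-HIT | VC [12]
  [6] addr=0x9 blk=2 s=0: L1-HIT | VC [12]
  [7] addr=0x9 blk=2 s=0: L1-HIT | VC [12]
  [8] addr=0xa blk=2 s=0: L1-HIT | VC [12]
  [9] addr=0xb blk=2 s=0: L1-HIT | VC [12]
  [10] addr=0x31 blk=12 s=0: VC-HIT | VC [2]
  [11] addr=0x32 blk=12 s=0: L1-HIT | VC [2]
  [12] addr=0x32 blk=12 s=0: L1-HIT | VC [2]
  [13] addr=0x30 blk=12 s=0: L1-HIT | VC [2]
  [14] addr=0xa blk=2 s=0: VC-HIT | VC [12]
  [15] addr=0xa blk=2 s=0: L1-HIT | VC [12]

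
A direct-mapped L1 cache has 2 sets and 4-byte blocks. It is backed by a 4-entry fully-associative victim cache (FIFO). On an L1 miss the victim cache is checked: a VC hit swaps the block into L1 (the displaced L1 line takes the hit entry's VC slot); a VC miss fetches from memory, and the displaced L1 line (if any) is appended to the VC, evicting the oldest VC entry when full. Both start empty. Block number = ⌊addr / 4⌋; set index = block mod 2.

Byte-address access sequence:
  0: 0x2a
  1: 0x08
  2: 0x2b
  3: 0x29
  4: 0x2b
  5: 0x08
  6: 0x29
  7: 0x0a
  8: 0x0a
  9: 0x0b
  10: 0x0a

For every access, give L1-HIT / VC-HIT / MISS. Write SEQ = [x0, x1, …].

SEQ = [MISS, MISS, VC-HIT, L1-HIT, L1-HIT, VC-HIT, VC-HIT, VC-HIT, L1-HIT, L1-HIT, L1-HIT]

0: 0x2a (blk 10, set 0) → MISS  vc=[]
1: 0x8 (blk 2, set 0) → MISS  vc=[10]
2: 0x2b (blk 10, set 0) → VC-HIT  vc=[2]
3: 0x29 (blk 10, set 0) → L1-HIT  vc=[2]
4: 0x2b (blk 10, set 0) → L1-HIT  vc=[2]
5: 0x8 (blk 2, set 0) → VC-HIT  vc=[10]
6: 0x29 (blk 10, set 0) → VC-HIT  vc=[2]
7: 0xa (blk 2, set 0) → VC-HIT  vc=[10]
8: 0xa (blk 2, set 0) → L1-HIT  vc=[10]
9: 0xb (blk 2, set 0) → L1-HIT  vc=[10]
10: 0xa (blk 2, set 0) → L1-HIT  vc=[10]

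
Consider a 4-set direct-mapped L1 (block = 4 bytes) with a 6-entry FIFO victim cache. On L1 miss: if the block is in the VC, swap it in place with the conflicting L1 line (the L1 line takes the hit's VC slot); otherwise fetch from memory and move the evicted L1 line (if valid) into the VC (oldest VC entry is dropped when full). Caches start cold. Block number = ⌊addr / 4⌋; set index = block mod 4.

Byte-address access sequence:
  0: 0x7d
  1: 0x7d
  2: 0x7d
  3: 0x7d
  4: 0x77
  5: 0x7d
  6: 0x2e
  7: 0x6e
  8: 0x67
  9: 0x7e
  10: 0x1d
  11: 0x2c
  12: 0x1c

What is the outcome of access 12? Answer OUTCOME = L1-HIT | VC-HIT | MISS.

#0 0x7d→b31/s3 MISS; vc=[]
#1 0x7d→b31/s3 L1-HIT; vc=[]
#2 0x7d→b31/s3 L1-HIT; vc=[]
#3 0x7d→b31/s3 L1-HIT; vc=[]
#4 0x77→b29/s1 MISS; vc=[]
#5 0x7d→b31/s3 L1-HIT; vc=[]
#6 0x2e→b11/s3 MISS; vc=[31]
#7 0x6e→b27/s3 MISS; vc=[31,11]
#8 0x67→b25/s1 MISS; vc=[31,11,29]
#9 0x7e→b31/s3 VC-HIT; vc=[27,11,29]
#10 0x1d→b7/s3 MISS; vc=[27,11,29,31]
#11 0x2c→b11/s3 VC-HIT; vc=[27,7,29,31]
#12 0x1c→b7/s3 VC-HIT; vc=[27,11,29,31]

OUTCOME = VC-HIT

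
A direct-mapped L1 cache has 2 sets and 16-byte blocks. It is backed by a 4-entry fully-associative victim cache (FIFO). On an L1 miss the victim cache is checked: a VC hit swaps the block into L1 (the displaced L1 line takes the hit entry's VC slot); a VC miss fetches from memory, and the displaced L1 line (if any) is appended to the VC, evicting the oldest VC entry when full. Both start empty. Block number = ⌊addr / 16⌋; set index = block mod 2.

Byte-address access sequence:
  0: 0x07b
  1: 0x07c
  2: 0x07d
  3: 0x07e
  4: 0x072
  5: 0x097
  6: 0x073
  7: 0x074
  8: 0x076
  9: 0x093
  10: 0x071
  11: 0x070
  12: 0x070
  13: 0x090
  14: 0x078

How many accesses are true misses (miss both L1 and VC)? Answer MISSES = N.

  [0] addr=0x7b blk=7 s=1: MISS | VC []
  [1] addr=0x7c blk=7 s=1: L1-HIT | VC []
  [2] addr=0x7d blk=7 s=1: L1-HIT | VC []
  [3] addr=0x7e blk=7 s=1: L1-HIT | VC []
  [4] addr=0x72 blk=7 s=1: L1-HIT | VC []
  [5] addr=0x97 blk=9 s=1: MISS | VC [7]
  [6] addr=0x73 blk=7 s=1: VC-HIT | VC [9]
  [7] addr=0x74 blk=7 s=1: L1-HIT | VC [9]
  [8] addr=0x76 blk=7 s=1: L1-HIT | VC [9]
  [9] addr=0x93 blk=9 s=1: VC-HIT | VC [7]
  [10] addr=0x71 blk=7 s=1: VC-HIT | VC [9]
  [11] addr=0x70 blk=7 s=1: L1-HIT | VC [9]
  [12] addr=0x70 blk=7 s=1: L1-HIT | VC [9]
  [13] addr=0x90 blk=9 s=1: VC-HIT | VC [7]
  [14] addr=0x78 blk=7 s=1: VC-HIT | VC [9]

MISSES = 2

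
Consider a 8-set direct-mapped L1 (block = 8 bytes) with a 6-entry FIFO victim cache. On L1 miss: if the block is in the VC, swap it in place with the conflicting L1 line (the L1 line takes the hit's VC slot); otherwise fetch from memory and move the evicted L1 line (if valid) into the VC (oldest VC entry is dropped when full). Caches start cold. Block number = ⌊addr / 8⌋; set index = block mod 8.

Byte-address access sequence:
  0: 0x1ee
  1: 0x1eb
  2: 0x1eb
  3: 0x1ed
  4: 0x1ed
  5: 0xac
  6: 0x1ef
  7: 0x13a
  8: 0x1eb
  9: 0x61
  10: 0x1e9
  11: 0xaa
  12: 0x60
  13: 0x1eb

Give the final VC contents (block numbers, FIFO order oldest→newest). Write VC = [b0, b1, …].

  [0] addr=0x1ee blk=61 s=5: MISS | VC []
  [1] addr=0x1eb blk=61 s=5: L1-HIT | VC []
  [2] addr=0x1eb blk=61 s=5: L1-HIT | VC []
  [3] addr=0x1ed blk=61 s=5: L1-HIT | VC []
  [4] addr=0x1ed blk=61 s=5: L1-HIT | VC []
  [5] addr=0xac blk=21 s=5: MISS | VC [61]
  [6] addr=0x1ef blk=61 s=5: VC-HIT | VC [21]
  [7] addr=0x13a blk=39 s=7: MISS | VC [21]
  [8] addr=0x1eb blk=61 s=5: L1-HIT | VC [21]
  [9] addr=0x61 blk=12 s=4: MISS | VC [21]
  [10] addr=0x1e9 blk=61 s=5: L1-HIT | VC [21]
  [11] addr=0xaa blk=21 s=5: VC-HIT | VC [61]
  [12] addr=0x60 blk=12 s=4: L1-HIT | VC [61]
  [13] addr=0x1eb blk=61 s=5: VC-HIT | VC [21]

VC = [21]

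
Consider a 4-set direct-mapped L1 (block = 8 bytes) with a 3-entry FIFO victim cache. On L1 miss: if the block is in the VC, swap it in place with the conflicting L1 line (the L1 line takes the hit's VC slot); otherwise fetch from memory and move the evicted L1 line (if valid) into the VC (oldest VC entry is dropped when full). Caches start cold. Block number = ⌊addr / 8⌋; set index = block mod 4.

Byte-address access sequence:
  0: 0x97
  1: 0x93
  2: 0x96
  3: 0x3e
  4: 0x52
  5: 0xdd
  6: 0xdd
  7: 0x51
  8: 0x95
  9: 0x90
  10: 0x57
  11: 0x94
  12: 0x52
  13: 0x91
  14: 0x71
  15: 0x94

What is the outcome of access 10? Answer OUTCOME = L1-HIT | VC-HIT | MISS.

#0 0x97→b18/s2 MISS; vc=[]
#1 0x93→b18/s2 L1-HIT; vc=[]
#2 0x96→b18/s2 L1-HIT; vc=[]
#3 0x3e→b7/s3 MISS; vc=[]
#4 0x52→b10/s2 MISS; vc=[18]
#5 0xdd→b27/s3 MISS; vc=[18,7]
#6 0xdd→b27/s3 L1-HIT; vc=[18,7]
#7 0x51→b10/s2 L1-HIT; vc=[18,7]
#8 0x95→b18/s2 VC-HIT; vc=[10,7]
#9 0x90→b18/s2 L1-HIT; vc=[10,7]
#10 0x57→b10/s2 VC-HIT; vc=[18,7]
#11 0x94→b18/s2 VC-HIT; vc=[10,7]
#12 0x52→b10/s2 VC-HIT; vc=[18,7]
#13 0x91→b18/s2 VC-HIT; vc=[10,7]
#14 0x71→b14/s2 MISS; vc=[10,7,18]
#15 0x94→b18/s2 VC-HIT; vc=[10,7,14]

OUTCOME = VC-HIT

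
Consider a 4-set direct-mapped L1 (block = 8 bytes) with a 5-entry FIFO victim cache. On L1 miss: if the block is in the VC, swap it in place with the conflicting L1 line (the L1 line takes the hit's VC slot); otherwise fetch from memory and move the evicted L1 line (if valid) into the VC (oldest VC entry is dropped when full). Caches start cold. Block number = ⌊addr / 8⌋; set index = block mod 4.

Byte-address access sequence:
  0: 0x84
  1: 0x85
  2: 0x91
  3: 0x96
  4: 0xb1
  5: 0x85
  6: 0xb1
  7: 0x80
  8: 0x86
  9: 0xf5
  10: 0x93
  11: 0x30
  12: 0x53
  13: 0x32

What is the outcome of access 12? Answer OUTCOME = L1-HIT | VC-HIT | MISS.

#0 0x84→b16/s0 MISS; vc=[]
#1 0x85→b16/s0 L1-HIT; vc=[]
#2 0x91→b18/s2 MISS; vc=[]
#3 0x96→b18/s2 L1-HIT; vc=[]
#4 0xb1→b22/s2 MISS; vc=[18]
#5 0x85→b16/s0 L1-HIT; vc=[18]
#6 0xb1→b22/s2 L1-HIT; vc=[18]
#7 0x80→b16/s0 L1-HIT; vc=[18]
#8 0x86→b16/s0 L1-HIT; vc=[18]
#9 0xf5→b30/s2 MISS; vc=[18,22]
#10 0x93→b18/s2 VC-HIT; vc=[30,22]
#11 0x30→b6/s2 MISS; vc=[30,22,18]
#12 0x53→b10/s2 MISS; vc=[30,22,18,6]
#13 0x32→b6/s2 VC-HIT; vc=[30,22,18,10]

OUTCOME = MISS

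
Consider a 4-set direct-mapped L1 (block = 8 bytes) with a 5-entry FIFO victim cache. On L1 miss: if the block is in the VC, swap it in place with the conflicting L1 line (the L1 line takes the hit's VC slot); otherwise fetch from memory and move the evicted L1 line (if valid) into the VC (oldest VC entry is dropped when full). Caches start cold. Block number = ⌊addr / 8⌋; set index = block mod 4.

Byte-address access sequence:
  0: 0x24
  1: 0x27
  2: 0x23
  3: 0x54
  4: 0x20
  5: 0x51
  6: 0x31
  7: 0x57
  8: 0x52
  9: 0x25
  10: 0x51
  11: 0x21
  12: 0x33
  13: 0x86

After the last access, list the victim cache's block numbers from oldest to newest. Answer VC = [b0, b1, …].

VC = [10, 4]

0: 0x24 (blk 4, set 0) → MISS  vc=[]
1: 0x27 (blk 4, set 0) → L1-HIT  vc=[]
2: 0x23 (blk 4, set 0) → L1-HIT  vc=[]
3: 0x54 (blk 10, set 2) → MISS  vc=[]
4: 0x20 (blk 4, set 0) → L1-HIT  vc=[]
5: 0x51 (blk 10, set 2) → L1-HIT  vc=[]
6: 0x31 (blk 6, set 2) → MISS  vc=[10]
7: 0x57 (blk 10, set 2) → VC-HIT  vc=[6]
8: 0x52 (blk 10, set 2) → L1-HIT  vc=[6]
9: 0x25 (blk 4, set 0) → L1-HIT  vc=[6]
10: 0x51 (blk 10, set 2) → L1-HIT  vc=[6]
11: 0x21 (blk 4, set 0) → L1-HIT  vc=[6]
12: 0x33 (blk 6, set 2) → VC-HIT  vc=[10]
13: 0x86 (blk 16, set 0) → MISS  vc=[10, 4]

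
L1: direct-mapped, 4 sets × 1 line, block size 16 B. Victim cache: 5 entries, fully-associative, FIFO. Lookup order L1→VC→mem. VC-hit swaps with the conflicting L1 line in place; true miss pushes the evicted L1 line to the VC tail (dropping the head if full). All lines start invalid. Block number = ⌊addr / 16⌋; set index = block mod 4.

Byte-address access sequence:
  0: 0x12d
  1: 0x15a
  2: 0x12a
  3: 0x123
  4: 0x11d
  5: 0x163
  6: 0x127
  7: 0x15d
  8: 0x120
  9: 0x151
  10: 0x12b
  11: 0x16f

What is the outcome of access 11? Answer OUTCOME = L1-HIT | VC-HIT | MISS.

OUTCOME = VC-HIT

0: 0x12d (blk 18, set 2) → MISS  vc=[]
1: 0x15a (blk 21, set 1) → MISS  vc=[]
2: 0x12a (blk 18, set 2) → L1-HIT  vc=[]
3: 0x123 (blk 18, set 2) → L1-HIT  vc=[]
4: 0x11d (blk 17, set 1) → MISS  vc=[21]
5: 0x163 (blk 22, set 2) → MISS  vc=[21, 18]
6: 0x127 (blk 18, set 2) → VC-HIT  vc=[21, 22]
7: 0x15d (blk 21, set 1) → VC-HIT  vc=[17, 22]
8: 0x120 (blk 18, set 2) → L1-HIT  vc=[17, 22]
9: 0x151 (blk 21, set 1) → L1-HIT  vc=[17, 22]
10: 0x12b (blk 18, set 2) → L1-HIT  vc=[17, 22]
11: 0x16f (blk 22, set 2) → VC-HIT  vc=[17, 18]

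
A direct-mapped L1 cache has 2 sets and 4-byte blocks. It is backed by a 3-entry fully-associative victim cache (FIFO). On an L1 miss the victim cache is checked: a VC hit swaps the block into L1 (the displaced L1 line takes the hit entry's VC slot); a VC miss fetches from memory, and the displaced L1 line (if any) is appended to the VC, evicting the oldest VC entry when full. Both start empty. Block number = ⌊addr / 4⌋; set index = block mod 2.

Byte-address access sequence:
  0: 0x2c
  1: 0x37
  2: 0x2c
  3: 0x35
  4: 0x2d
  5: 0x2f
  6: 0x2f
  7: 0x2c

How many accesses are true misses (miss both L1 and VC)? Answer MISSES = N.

MISSES = 2

#0 0x2c→b11/s1 MISS; vc=[]
#1 0x37→b13/s1 MISS; vc=[11]
#2 0x2c→b11/s1 VC-HIT; vc=[13]
#3 0x35→b13/s1 VC-HIT; vc=[11]
#4 0x2d→b11/s1 VC-HIT; vc=[13]
#5 0x2f→b11/s1 L1-HIT; vc=[13]
#6 0x2f→b11/s1 L1-HIT; vc=[13]
#7 0x2c→b11/s1 L1-HIT; vc=[13]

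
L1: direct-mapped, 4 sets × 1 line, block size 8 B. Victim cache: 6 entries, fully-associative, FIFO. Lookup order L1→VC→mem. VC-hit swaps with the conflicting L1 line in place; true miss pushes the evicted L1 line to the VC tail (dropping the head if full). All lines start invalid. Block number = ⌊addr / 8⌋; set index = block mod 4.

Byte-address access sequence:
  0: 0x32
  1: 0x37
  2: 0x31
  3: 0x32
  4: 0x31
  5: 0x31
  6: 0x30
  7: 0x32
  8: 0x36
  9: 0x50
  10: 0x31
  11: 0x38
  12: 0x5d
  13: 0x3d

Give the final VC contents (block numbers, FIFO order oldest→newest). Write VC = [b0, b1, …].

VC = [10, 11]

  [0] addr=0x32 blk=6 s=2: MISS | VC []
  [1] addr=0x37 blk=6 s=2: L1-HIT | VC []
  [2] addr=0x31 blk=6 s=2: L1-HIT | VC []
  [3] addr=0x32 blk=6 s=2: L1-HIT | VC []
  [4] addr=0x31 blk=6 s=2: L1-HIT | VC []
  [5] addr=0x31 blk=6 s=2: L1-HIT | VC []
  [6] addr=0x30 blk=6 s=2: L1-HIT | VC []
  [7] addr=0x32 blk=6 s=2: L1-HIT | VC []
  [8] addr=0x36 blk=6 s=2: L1-HIT | VC []
  [9] addr=0x50 blk=10 s=2: MISS | VC [6]
  [10] addr=0x31 blk=6 s=2: VC-HIT | VC [10]
  [11] addr=0x38 blk=7 s=3: MISS | VC [10]
  [12] addr=0x5d blk=11 s=3: MISS | VC [10, 7]
  [13] addr=0x3d blk=7 s=3: VC-HIT | VC [10, 11]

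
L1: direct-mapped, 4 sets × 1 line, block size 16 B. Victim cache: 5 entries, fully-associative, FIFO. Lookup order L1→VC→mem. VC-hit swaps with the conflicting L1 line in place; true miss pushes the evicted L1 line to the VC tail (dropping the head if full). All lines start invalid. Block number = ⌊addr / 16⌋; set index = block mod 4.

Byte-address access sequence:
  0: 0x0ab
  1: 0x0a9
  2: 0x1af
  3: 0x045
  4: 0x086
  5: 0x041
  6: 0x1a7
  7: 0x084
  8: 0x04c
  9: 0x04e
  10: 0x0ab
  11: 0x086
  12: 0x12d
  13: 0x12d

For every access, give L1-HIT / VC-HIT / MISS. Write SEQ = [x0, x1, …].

SEQ = [MISS, L1-HIT, MISS, MISS, MISS, VC-HIT, L1-HIT, VC-HIT, VC-HIT, L1-HIT, VC-HIT, VC-HIT, MISS, L1-HIT]

  [0] addr=0xab blk=10 s=2: MISS | VC []
  [1] addr=0xa9 blk=10 s=2: L1-HIT | VC []
  [2] addr=0x1af blk=26 s=2: MISS | VC [10]
  [3] addr=0x45 blk=4 s=0: MISS | VC [10]
  [4] addr=0x86 blk=8 s=0: MISS | VC [10, 4]
  [5] addr=0x41 blk=4 s=0: VC-HIT | VC [10, 8]
  [6] addr=0x1a7 blk=26 s=2: L1-HIT | VC [10, 8]
  [7] addr=0x84 blk=8 s=0: VC-HIT | VC [10, 4]
  [8] addr=0x4c blk=4 s=0: VC-HIT | VC [10, 8]
  [9] addr=0x4e blk=4 s=0: L1-HIT | VC [10, 8]
  [10] addr=0xab blk=10 s=2: VC-HIT | VC [26, 8]
  [11] addr=0x86 blk=8 s=0: VC-HIT | VC [26, 4]
  [12] addr=0x12d blk=18 s=2: MISS | VC [26, 4, 10]
  [13] addr=0x12d blk=18 s=2: L1-HIT | VC [26, 4, 10]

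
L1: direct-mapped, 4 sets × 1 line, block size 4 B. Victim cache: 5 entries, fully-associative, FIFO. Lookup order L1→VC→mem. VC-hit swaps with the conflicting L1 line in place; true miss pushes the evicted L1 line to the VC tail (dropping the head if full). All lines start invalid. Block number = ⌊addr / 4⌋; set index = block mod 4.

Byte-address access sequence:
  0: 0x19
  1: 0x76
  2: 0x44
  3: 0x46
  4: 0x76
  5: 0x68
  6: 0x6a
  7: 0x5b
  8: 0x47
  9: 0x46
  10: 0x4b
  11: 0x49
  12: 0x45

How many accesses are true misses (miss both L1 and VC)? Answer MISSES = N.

MISSES = 6

  [0] addr=0x19 blk=6 s=2: MISS | VC []
  [1] addr=0x76 blk=29 s=1: MISS | VC []
  [2] addr=0x44 blk=17 s=1: MISS | VC [29]
  [3] addr=0x46 blk=17 s=1: L1-HIT | VC [29]
  [4] addr=0x76 blk=29 s=1: VC-HIT | VC [17]
  [5] addr=0x68 blk=26 s=2: MISS | VC [17, 6]
  [6] addr=0x6a blk=26 s=2: L1-HIT | VC [17, 6]
  [7] addr=0x5b blk=22 s=2: MISS | VC [17, 6, 26]
  [8] addr=0x47 blk=17 s=1: VC-HIT | VC [29, 6, 26]
  [9] addr=0x46 blk=17 s=1: L1-HIT | VC [29, 6, 26]
  [10] addr=0x4b blk=18 s=2: MISS | VC [29, 6, 26, 22]
  [11] addr=0x49 blk=18 s=2: L1-HIT | VC [29, 6, 26, 22]
  [12] addr=0x45 blk=17 s=1: L1-HIT | VC [29, 6, 26, 22]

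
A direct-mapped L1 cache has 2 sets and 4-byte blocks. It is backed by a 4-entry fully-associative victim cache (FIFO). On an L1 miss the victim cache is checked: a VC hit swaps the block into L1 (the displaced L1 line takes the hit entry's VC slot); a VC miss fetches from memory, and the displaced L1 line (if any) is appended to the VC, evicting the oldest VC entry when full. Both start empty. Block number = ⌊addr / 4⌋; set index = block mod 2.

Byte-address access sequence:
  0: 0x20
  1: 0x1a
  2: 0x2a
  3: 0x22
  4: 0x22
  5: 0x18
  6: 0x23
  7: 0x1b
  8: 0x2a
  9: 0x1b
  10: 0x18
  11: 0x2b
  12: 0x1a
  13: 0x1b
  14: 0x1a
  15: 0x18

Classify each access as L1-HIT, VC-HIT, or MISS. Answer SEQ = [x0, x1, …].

0: 0x20 (blk 8, set 0) → MISS  vc=[]
1: 0x1a (blk 6, set 0) → MISS  vc=[8]
2: 0x2a (blk 10, set 0) → MISS  vc=[8, 6]
3: 0x22 (blk 8, set 0) → VC-HIT  vc=[10, 6]
4: 0x22 (blk 8, set 0) → L1-HIT  vc=[10, 6]
5: 0x18 (blk 6, set 0) → VC-HIT  vc=[10, 8]
6: 0x23 (blk 8, set 0) → VC-HIT  vc=[10, 6]
7: 0x1b (blk 6, set 0) → VC-HIT  vc=[10, 8]
8: 0x2a (blk 10, set 0) → VC-HIT  vc=[6, 8]
9: 0x1b (blk 6, set 0) → VC-HIT  vc=[10, 8]
10: 0x18 (blk 6, set 0) → L1-HIT  vc=[10, 8]
11: 0x2b (blk 10, set 0) → VC-HIT  vc=[6, 8]
12: 0x1a (blk 6, set 0) → VC-HIT  vc=[10, 8]
13: 0x1b (blk 6, set 0) → L1-HIT  vc=[10, 8]
14: 0x1a (blk 6, set 0) → L1-HIT  vc=[10, 8]
15: 0x18 (blk 6, set 0) → L1-HIT  vc=[10, 8]

SEQ = [MISS, MISS, MISS, VC-HIT, L1-HIT, VC-HIT, VC-HIT, VC-HIT, VC-HIT, VC-HIT, L1-HIT, VC-HIT, VC-HIT, L1-HIT, L1-HIT, L1-HIT]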